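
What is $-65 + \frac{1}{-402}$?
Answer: $- \frac{26131}{402} \approx -65.002$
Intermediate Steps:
$-65 + \frac{1}{-402} = -65 - \frac{1}{402} = - \frac{26131}{402}$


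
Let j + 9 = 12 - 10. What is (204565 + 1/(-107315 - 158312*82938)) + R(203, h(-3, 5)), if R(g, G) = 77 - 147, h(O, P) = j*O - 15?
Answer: 4505141846906369/22030572126 ≈ 2.0450e+5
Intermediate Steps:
j = -7 (j = -9 + (12 - 10) = -9 + 2 = -7)
h(O, P) = -15 - 7*O (h(O, P) = -7*O - 15 = -15 - 7*O)
R(g, G) = -70
(204565 + 1/(-107315 - 158312*82938)) + R(203, h(-3, 5)) = (204565 + 1/(-107315 - 158312*82938)) - 70 = (204565 + (1/82938)/(-265627)) - 70 = (204565 - 1/265627*1/82938) - 70 = (204565 - 1/22030572126) - 70 = 4506683986955189/22030572126 - 70 = 4505141846906369/22030572126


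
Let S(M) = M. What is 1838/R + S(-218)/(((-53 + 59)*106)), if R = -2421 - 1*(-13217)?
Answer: -74035/429141 ≈ -0.17252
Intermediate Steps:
R = 10796 (R = -2421 + 13217 = 10796)
1838/R + S(-218)/(((-53 + 59)*106)) = 1838/10796 - 218*1/(106*(-53 + 59)) = 1838*(1/10796) - 218/(6*106) = 919/5398 - 218/636 = 919/5398 - 218*1/636 = 919/5398 - 109/318 = -74035/429141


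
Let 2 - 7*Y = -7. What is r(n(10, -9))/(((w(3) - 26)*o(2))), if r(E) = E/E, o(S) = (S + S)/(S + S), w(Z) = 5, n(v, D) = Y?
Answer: -1/21 ≈ -0.047619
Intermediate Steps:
Y = 9/7 (Y = 2/7 - ⅐*(-7) = 2/7 + 1 = 9/7 ≈ 1.2857)
n(v, D) = 9/7
o(S) = 1 (o(S) = (2*S)/((2*S)) = (2*S)*(1/(2*S)) = 1)
r(E) = 1
r(n(10, -9))/(((w(3) - 26)*o(2))) = 1/((5 - 26)*1) = 1/(-21*1) = 1/(-21) = 1*(-1/21) = -1/21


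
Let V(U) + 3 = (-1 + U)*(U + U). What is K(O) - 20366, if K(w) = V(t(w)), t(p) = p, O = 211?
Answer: 68251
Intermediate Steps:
V(U) = -3 + 2*U*(-1 + U) (V(U) = -3 + (-1 + U)*(U + U) = -3 + (-1 + U)*(2*U) = -3 + 2*U*(-1 + U))
K(w) = -3 - 2*w + 2*w**2
K(O) - 20366 = (-3 - 2*211 + 2*211**2) - 20366 = (-3 - 422 + 2*44521) - 20366 = (-3 - 422 + 89042) - 20366 = 88617 - 20366 = 68251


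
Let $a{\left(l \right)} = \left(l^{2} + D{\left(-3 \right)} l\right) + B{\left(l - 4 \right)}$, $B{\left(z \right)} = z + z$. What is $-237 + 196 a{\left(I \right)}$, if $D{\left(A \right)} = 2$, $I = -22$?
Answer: $75811$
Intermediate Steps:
$B{\left(z \right)} = 2 z$
$a{\left(l \right)} = -8 + l^{2} + 4 l$ ($a{\left(l \right)} = \left(l^{2} + 2 l\right) + 2 \left(l - 4\right) = \left(l^{2} + 2 l\right) + 2 \left(-4 + l\right) = \left(l^{2} + 2 l\right) + \left(-8 + 2 l\right) = -8 + l^{2} + 4 l$)
$-237 + 196 a{\left(I \right)} = -237 + 196 \left(-8 + \left(-22\right)^{2} + 4 \left(-22\right)\right) = -237 + 196 \left(-8 + 484 - 88\right) = -237 + 196 \cdot 388 = -237 + 76048 = 75811$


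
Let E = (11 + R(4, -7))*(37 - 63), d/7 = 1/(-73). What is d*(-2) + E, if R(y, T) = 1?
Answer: -22762/73 ≈ -311.81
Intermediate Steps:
d = -7/73 (d = 7/(-73) = 7*(-1/73) = -7/73 ≈ -0.095890)
E = -312 (E = (11 + 1)*(37 - 63) = 12*(-26) = -312)
d*(-2) + E = -7/73*(-2) - 312 = 14/73 - 312 = -22762/73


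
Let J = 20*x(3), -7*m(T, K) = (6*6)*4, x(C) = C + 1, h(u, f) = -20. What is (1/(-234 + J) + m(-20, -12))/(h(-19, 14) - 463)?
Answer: 3169/74382 ≈ 0.042604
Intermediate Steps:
x(C) = 1 + C
m(T, K) = -144/7 (m(T, K) = -6*6*4/7 = -36*4/7 = -⅐*144 = -144/7)
J = 80 (J = 20*(1 + 3) = 20*4 = 80)
(1/(-234 + J) + m(-20, -12))/(h(-19, 14) - 463) = (1/(-234 + 80) - 144/7)/(-20 - 463) = (1/(-154) - 144/7)/(-483) = (-1/154 - 144/7)*(-1/483) = -3169/154*(-1/483) = 3169/74382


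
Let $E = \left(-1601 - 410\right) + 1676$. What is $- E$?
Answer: $335$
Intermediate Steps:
$E = -335$ ($E = -2011 + 1676 = -335$)
$- E = \left(-1\right) \left(-335\right) = 335$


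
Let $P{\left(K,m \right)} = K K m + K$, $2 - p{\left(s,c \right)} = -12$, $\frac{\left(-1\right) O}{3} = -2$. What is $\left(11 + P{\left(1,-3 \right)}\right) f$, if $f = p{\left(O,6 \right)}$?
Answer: $126$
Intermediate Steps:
$O = 6$ ($O = \left(-3\right) \left(-2\right) = 6$)
$p{\left(s,c \right)} = 14$ ($p{\left(s,c \right)} = 2 - -12 = 2 + 12 = 14$)
$P{\left(K,m \right)} = K + m K^{2}$ ($P{\left(K,m \right)} = K^{2} m + K = m K^{2} + K = K + m K^{2}$)
$f = 14$
$\left(11 + P{\left(1,-3 \right)}\right) f = \left(11 + 1 \left(1 + 1 \left(-3\right)\right)\right) 14 = \left(11 + 1 \left(1 - 3\right)\right) 14 = \left(11 + 1 \left(-2\right)\right) 14 = \left(11 - 2\right) 14 = 9 \cdot 14 = 126$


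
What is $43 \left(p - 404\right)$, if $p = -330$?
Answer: $-31562$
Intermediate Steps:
$43 \left(p - 404\right) = 43 \left(-330 - 404\right) = 43 \left(-734\right) = -31562$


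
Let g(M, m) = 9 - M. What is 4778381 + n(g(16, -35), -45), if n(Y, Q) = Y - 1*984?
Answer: 4777390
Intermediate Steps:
n(Y, Q) = -984 + Y (n(Y, Q) = Y - 984 = -984 + Y)
4778381 + n(g(16, -35), -45) = 4778381 + (-984 + (9 - 1*16)) = 4778381 + (-984 + (9 - 16)) = 4778381 + (-984 - 7) = 4778381 - 991 = 4777390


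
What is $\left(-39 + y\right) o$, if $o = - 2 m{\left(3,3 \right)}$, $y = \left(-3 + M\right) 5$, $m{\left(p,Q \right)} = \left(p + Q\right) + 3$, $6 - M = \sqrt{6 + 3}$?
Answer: $702$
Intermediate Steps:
$M = 3$ ($M = 6 - \sqrt{6 + 3} = 6 - \sqrt{9} = 6 - 3 = 3$)
$m{\left(p,Q \right)} = 3 + Q + p$ ($m{\left(p,Q \right)} = \left(Q + p\right) + 3 = 3 + Q + p$)
$y = 0$ ($y = \left(-3 + 3\right) 5 = 0 \cdot 5 = 0$)
$o = -18$ ($o = - 2 \left(3 + 3 + 3\right) = \left(-2\right) 9 = -18$)
$\left(-39 + y\right) o = \left(-39 + 0\right) \left(-18\right) = \left(-39\right) \left(-18\right) = 702$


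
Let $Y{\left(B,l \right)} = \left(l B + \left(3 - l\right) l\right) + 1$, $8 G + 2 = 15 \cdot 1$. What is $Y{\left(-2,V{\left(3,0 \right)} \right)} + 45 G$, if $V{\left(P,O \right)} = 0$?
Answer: $\frac{593}{8} \approx 74.125$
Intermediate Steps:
$G = \frac{13}{8}$ ($G = - \frac{1}{4} + \frac{15 \cdot 1}{8} = - \frac{1}{4} + \frac{1}{8} \cdot 15 = - \frac{1}{4} + \frac{15}{8} = \frac{13}{8} \approx 1.625$)
$Y{\left(B,l \right)} = 1 + B l + l \left(3 - l\right)$ ($Y{\left(B,l \right)} = \left(B l + l \left(3 - l\right)\right) + 1 = 1 + B l + l \left(3 - l\right)$)
$Y{\left(-2,V{\left(3,0 \right)} \right)} + 45 G = \left(1 - 0^{2} + 3 \cdot 0 - 0\right) + 45 \cdot \frac{13}{8} = \left(1 - 0 + 0 + 0\right) + \frac{585}{8} = \left(1 + 0 + 0 + 0\right) + \frac{585}{8} = 1 + \frac{585}{8} = \frac{593}{8}$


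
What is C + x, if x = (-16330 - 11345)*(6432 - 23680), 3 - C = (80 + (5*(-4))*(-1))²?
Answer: 477328403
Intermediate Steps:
C = -9997 (C = 3 - (80 + (5*(-4))*(-1))² = 3 - (80 - 20*(-1))² = 3 - (80 + 20)² = 3 - 1*100² = 3 - 1*10000 = 3 - 10000 = -9997)
x = 477338400 (x = -27675*(-17248) = 477338400)
C + x = -9997 + 477338400 = 477328403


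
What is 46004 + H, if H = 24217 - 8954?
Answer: 61267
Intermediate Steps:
H = 15263
46004 + H = 46004 + 15263 = 61267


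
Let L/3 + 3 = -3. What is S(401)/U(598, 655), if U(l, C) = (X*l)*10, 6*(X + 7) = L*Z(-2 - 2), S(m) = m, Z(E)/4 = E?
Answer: 401/245180 ≈ 0.0016355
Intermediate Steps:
Z(E) = 4*E
L = -18 (L = -9 + 3*(-3) = -9 - 9 = -18)
X = 41 (X = -7 + (-72*(-2 - 2))/6 = -7 + (-72*(-4))/6 = -7 + (-18*(-16))/6 = -7 + (⅙)*288 = -7 + 48 = 41)
U(l, C) = 410*l (U(l, C) = (41*l)*10 = 410*l)
S(401)/U(598, 655) = 401/((410*598)) = 401/245180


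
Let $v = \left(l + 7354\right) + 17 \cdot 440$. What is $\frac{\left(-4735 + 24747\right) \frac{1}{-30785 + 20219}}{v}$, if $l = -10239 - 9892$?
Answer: $\frac{10006}{27984051} \approx 0.00035756$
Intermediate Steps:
$l = -20131$
$v = -5297$ ($v = \left(-20131 + 7354\right) + 17 \cdot 440 = -12777 + 7480 = -5297$)
$\frac{\left(-4735 + 24747\right) \frac{1}{-30785 + 20219}}{v} = \frac{\left(-4735 + 24747\right) \frac{1}{-30785 + 20219}}{-5297} = \frac{20012}{-10566} \left(- \frac{1}{5297}\right) = 20012 \left(- \frac{1}{10566}\right) \left(- \frac{1}{5297}\right) = \left(- \frac{10006}{5283}\right) \left(- \frac{1}{5297}\right) = \frac{10006}{27984051}$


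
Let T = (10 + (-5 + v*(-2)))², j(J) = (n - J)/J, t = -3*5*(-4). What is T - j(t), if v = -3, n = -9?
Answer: 2443/20 ≈ 122.15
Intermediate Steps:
t = 60 (t = -15*(-4) = 60)
j(J) = (-9 - J)/J
T = 121 (T = (10 + (-5 - 3*(-2)))² = (10 + (-5 + 6))² = (10 + 1)² = 11² = 121)
T - j(t) = 121 - (-9 - 1*60)/60 = 121 - (-9 - 60)/60 = 121 - (-69)/60 = 121 - 1*(-23/20) = 121 + 23/20 = 2443/20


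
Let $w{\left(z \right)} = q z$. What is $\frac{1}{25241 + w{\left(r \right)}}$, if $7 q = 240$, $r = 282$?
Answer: $\frac{7}{244367} \approx 2.8645 \cdot 10^{-5}$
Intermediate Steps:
$q = \frac{240}{7}$ ($q = \frac{1}{7} \cdot 240 = \frac{240}{7} \approx 34.286$)
$w{\left(z \right)} = \frac{240 z}{7}$
$\frac{1}{25241 + w{\left(r \right)}} = \frac{1}{25241 + \frac{240}{7} \cdot 282} = \frac{1}{25241 + \frac{67680}{7}} = \frac{1}{\frac{244367}{7}} = \frac{7}{244367}$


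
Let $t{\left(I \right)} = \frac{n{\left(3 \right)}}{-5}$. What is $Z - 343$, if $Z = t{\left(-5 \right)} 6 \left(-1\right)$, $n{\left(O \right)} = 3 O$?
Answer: $- \frac{1661}{5} \approx -332.2$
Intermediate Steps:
$t{\left(I \right)} = - \frac{9}{5}$ ($t{\left(I \right)} = \frac{3 \cdot 3}{-5} = 9 \left(- \frac{1}{5}\right) = - \frac{9}{5}$)
$Z = \frac{54}{5}$ ($Z = \left(- \frac{9}{5}\right) 6 \left(-1\right) = \left(- \frac{54}{5}\right) \left(-1\right) = \frac{54}{5} \approx 10.8$)
$Z - 343 = \frac{54}{5} - 343 = - \frac{1661}{5}$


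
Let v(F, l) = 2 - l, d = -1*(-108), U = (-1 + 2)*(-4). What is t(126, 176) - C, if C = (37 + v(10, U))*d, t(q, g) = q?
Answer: -4518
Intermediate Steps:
U = -4 (U = 1*(-4) = -4)
d = 108
C = 4644 (C = (37 + (2 - 1*(-4)))*108 = (37 + (2 + 4))*108 = (37 + 6)*108 = 43*108 = 4644)
t(126, 176) - C = 126 - 1*4644 = 126 - 4644 = -4518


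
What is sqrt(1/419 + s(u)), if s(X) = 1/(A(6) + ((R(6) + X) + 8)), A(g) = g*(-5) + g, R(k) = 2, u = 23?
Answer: 2*sqrt(44833)/1257 ≈ 0.33689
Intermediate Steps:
A(g) = -4*g (A(g) = -5*g + g = -4*g)
s(X) = 1/(-14 + X) (s(X) = 1/(-4*6 + ((2 + X) + 8)) = 1/(-24 + (10 + X)) = 1/(-14 + X))
sqrt(1/419 + s(u)) = sqrt(1/419 + 1/(-14 + 23)) = sqrt(1/419 + 1/9) = sqrt(428/3771) = 2*sqrt(44833)/1257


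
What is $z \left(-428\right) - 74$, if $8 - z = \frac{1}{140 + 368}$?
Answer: $- \frac{444139}{127} \approx -3497.2$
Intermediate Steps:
$z = \frac{4063}{508}$ ($z = 8 - \frac{1}{140 + 368} = 8 - \frac{1}{508} = \frac{4063}{508} \approx 7.998$)
$z \left(-428\right) - 74 = \frac{4063}{508} \left(-428\right) - 74 = - \frac{434741}{127} - 74 = - \frac{444139}{127}$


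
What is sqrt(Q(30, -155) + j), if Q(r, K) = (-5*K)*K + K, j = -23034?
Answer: I*sqrt(143314) ≈ 378.57*I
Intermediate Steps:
Q(r, K) = K - 5*K**2 (Q(r, K) = -5*K**2 + K = K - 5*K**2)
sqrt(Q(30, -155) + j) = sqrt(-155*(1 - 5*(-155)) - 23034) = sqrt(-155*(1 + 775) - 23034) = sqrt(-155*776 - 23034) = sqrt(-120280 - 23034) = sqrt(-143314) = I*sqrt(143314)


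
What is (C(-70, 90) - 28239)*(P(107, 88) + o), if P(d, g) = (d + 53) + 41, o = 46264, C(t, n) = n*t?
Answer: -1604854635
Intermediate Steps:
P(d, g) = 94 + d (P(d, g) = (53 + d) + 41 = 94 + d)
(C(-70, 90) - 28239)*(P(107, 88) + o) = (90*(-70) - 28239)*((94 + 107) + 46264) = (-6300 - 28239)*(201 + 46264) = -34539*46465 = -1604854635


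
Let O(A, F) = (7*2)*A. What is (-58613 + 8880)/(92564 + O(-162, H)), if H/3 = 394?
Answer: -49733/90296 ≈ -0.55078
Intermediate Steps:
H = 1182 (H = 3*394 = 1182)
O(A, F) = 14*A
(-58613 + 8880)/(92564 + O(-162, H)) = (-58613 + 8880)/(92564 + 14*(-162)) = -49733/(92564 - 2268) = -49733/90296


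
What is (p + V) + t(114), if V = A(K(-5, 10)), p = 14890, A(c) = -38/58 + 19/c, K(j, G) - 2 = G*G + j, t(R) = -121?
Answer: 41543905/2813 ≈ 14769.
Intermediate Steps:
K(j, G) = 2 + j + G² (K(j, G) = 2 + (G*G + j) = 2 + (G² + j) = 2 + (j + G²) = 2 + j + G²)
A(c) = -19/29 + 19/c (A(c) = -38*1/58 + 19/c = -19/29 + 19/c)
V = -1292/2813 (V = -19/29 + 19/(2 - 5 + 10²) = -19/29 + 19/(2 - 5 + 100) = -19/29 + 19/97 = -1292/2813 ≈ -0.45930)
(p + V) + t(114) = (14890 - 1292/2813) - 121 = 41884278/2813 - 121 = 41543905/2813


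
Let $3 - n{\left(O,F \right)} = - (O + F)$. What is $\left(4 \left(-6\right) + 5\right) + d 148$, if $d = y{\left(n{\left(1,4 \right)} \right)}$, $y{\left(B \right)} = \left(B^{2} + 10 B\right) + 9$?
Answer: $22625$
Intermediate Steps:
$n{\left(O,F \right)} = 3 + F + O$ ($n{\left(O,F \right)} = 3 - - (O + F) = 3 - - (F + O) = 3 - \left(- F - O\right) = 3 + \left(F + O\right) = 3 + F + O$)
$y{\left(B \right)} = 9 + B^{2} + 10 B$
$d = 153$ ($d = 9 + \left(3 + 4 + 1\right)^{2} + 10 \left(3 + 4 + 1\right) = 9 + 8^{2} + 10 \cdot 8 = 9 + 64 + 80 = 153$)
$\left(4 \left(-6\right) + 5\right) + d 148 = \left(4 \left(-6\right) + 5\right) + 153 \cdot 148 = \left(-24 + 5\right) + 22644 = -19 + 22644 = 22625$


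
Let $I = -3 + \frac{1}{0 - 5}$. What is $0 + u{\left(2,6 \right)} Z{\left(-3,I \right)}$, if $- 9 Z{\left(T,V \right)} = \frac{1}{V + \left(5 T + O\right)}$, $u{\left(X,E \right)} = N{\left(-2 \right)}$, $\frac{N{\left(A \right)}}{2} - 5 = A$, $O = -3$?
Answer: $\frac{5}{159} \approx 0.031447$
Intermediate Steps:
$N{\left(A \right)} = 10 + 2 A$
$u{\left(X,E \right)} = 6$ ($u{\left(X,E \right)} = 10 + 2 \left(-2\right) = 10 - 4 = 6$)
$I = - \frac{16}{5}$ ($I = -3 + \frac{1}{-5} = -3 - \frac{1}{5} = - \frac{16}{5} \approx -3.2$)
$Z{\left(T,V \right)} = - \frac{1}{9 \left(-3 + V + 5 T\right)}$ ($Z{\left(T,V \right)} = - \frac{1}{9 \left(V + \left(5 T - 3\right)\right)} = - \frac{1}{9 \left(V + \left(-3 + 5 T\right)\right)} = - \frac{1}{9 \left(-3 + V + 5 T\right)}$)
$0 + u{\left(2,6 \right)} Z{\left(-3,I \right)} = 0 + 6 \left(- \frac{1}{-27 + 9 \left(- \frac{16}{5}\right) + 45 \left(-3\right)}\right) = 0 + 6 \left(- \frac{1}{-27 - \frac{144}{5} - 135}\right) = 0 + 6 \left(- \frac{1}{- \frac{954}{5}}\right) = 0 + 6 \left(\left(-1\right) \left(- \frac{5}{954}\right)\right) = 0 + 6 \cdot \frac{5}{954} = 0 + \frac{5}{159} = \frac{5}{159}$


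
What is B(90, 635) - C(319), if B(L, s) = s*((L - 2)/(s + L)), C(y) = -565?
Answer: 93101/145 ≈ 642.08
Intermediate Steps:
B(L, s) = s*(-2 + L)/(L + s) (B(L, s) = s*((-2 + L)/(L + s)) = s*(-2 + L)/(L + s))
B(90, 635) - C(319) = 635*(-2 + 90)/(90 + 635) - 1*(-565) = 635*88/725 + 565 = 635*(1/725)*88 + 565 = 11176/145 + 565 = 93101/145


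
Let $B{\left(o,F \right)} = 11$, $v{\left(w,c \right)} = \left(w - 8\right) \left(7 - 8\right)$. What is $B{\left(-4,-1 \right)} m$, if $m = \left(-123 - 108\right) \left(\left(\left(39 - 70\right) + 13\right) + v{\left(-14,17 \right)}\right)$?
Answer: $-10164$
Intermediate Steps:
$v{\left(w,c \right)} = 8 - w$ ($v{\left(w,c \right)} = \left(-8 + w\right) \left(-1\right) = 8 - w$)
$m = -924$ ($m = \left(-123 - 108\right) \left(\left(\left(39 - 70\right) + 13\right) + \left(8 - -14\right)\right) = - 231 \left(\left(-31 + 13\right) + \left(8 + 14\right)\right) = - 231 \left(-18 + 22\right) = \left(-231\right) 4 = -924$)
$B{\left(-4,-1 \right)} m = 11 \left(-924\right) = -10164$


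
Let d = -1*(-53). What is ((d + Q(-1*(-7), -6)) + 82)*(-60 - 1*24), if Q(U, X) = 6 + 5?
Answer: -12264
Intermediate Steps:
Q(U, X) = 11
d = 53
((d + Q(-1*(-7), -6)) + 82)*(-60 - 1*24) = ((53 + 11) + 82)*(-60 - 1*24) = (64 + 82)*(-60 - 24) = 146*(-84) = -12264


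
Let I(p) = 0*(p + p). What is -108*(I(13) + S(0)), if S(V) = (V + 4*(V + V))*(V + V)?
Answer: 0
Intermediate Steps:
I(p) = 0 (I(p) = 0*(2*p) = 0)
S(V) = 18*V² (S(V) = (V + 4*(2*V))*(2*V) = (V + 8*V)*(2*V) = (9*V)*(2*V) = 18*V²)
-108*(I(13) + S(0)) = -108*(0 + 18*0²) = -108*(0 + 18*0) = -108*(0 + 0) = -108*0 = 0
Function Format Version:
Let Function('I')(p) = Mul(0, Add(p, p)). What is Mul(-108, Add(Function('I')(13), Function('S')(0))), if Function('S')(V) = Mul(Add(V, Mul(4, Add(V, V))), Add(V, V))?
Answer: 0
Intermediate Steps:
Function('I')(p) = 0 (Function('I')(p) = Mul(0, Mul(2, p)) = 0)
Function('S')(V) = Mul(18, Pow(V, 2)) (Function('S')(V) = Mul(Add(V, Mul(4, Mul(2, V))), Mul(2, V)) = Mul(Add(V, Mul(8, V)), Mul(2, V)) = Mul(Mul(9, V), Mul(2, V)) = Mul(18, Pow(V, 2)))
Mul(-108, Add(Function('I')(13), Function('S')(0))) = Mul(-108, Add(0, Mul(18, Pow(0, 2)))) = Mul(-108, Add(0, Mul(18, 0))) = Mul(-108, Add(0, 0)) = Mul(-108, 0) = 0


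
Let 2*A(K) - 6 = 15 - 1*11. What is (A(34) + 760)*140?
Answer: 107100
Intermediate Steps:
A(K) = 5 (A(K) = 3 + (15 - 1*11)/2 = 3 + (15 - 11)/2 = 3 + (½)*4 = 3 + 2 = 5)
(A(34) + 760)*140 = (5 + 760)*140 = 765*140 = 107100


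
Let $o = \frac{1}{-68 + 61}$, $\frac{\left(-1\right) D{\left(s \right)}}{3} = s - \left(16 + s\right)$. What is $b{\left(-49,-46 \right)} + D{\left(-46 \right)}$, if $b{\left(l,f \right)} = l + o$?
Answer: $- \frac{8}{7} \approx -1.1429$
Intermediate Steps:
$D{\left(s \right)} = 48$ ($D{\left(s \right)} = - 3 \left(s - \left(16 + s\right)\right) = \left(-3\right) \left(-16\right) = 48$)
$o = - \frac{1}{7}$ ($o = \frac{1}{-7} = - \frac{1}{7} \approx -0.14286$)
$b{\left(l,f \right)} = - \frac{1}{7} + l$ ($b{\left(l,f \right)} = l - \frac{1}{7} = - \frac{1}{7} + l$)
$b{\left(-49,-46 \right)} + D{\left(-46 \right)} = \left(- \frac{1}{7} - 49\right) + 48 = - \frac{344}{7} + 48 = - \frac{8}{7}$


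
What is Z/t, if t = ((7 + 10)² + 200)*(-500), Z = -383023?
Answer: 383023/244500 ≈ 1.5666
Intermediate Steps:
t = -244500 (t = (17² + 200)*(-500) = (289 + 200)*(-500) = 489*(-500) = -244500)
Z/t = -383023/(-244500) = -383023*(-1/244500) = 383023/244500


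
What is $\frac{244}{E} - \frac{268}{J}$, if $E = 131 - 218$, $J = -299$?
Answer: $- \frac{49640}{26013} \approx -1.9083$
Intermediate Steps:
$E = -87$
$\frac{244}{E} - \frac{268}{J} = \frac{244}{-87} - \frac{268}{-299} = 244 \left(- \frac{1}{87}\right) - - \frac{268}{299} = - \frac{244}{87} + \frac{268}{299} = - \frac{49640}{26013}$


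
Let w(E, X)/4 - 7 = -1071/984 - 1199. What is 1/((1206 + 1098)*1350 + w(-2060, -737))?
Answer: 82/254661467 ≈ 3.2200e-7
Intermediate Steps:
w(E, X) = -391333/82 (w(E, X) = 28 + 4*(-1071/984 - 1199) = 28 + 4*(-1071*1/984 - 1199) = 28 + 4*(-357/328 - 1199) = 28 + 4*(-393629/328) = 28 - 393629/82 = -391333/82)
1/((1206 + 1098)*1350 + w(-2060, -737)) = 1/((1206 + 1098)*1350 - 391333/82) = 1/(2304*1350 - 391333/82) = 1/(3110400 - 391333/82) = 1/(254661467/82) = 82/254661467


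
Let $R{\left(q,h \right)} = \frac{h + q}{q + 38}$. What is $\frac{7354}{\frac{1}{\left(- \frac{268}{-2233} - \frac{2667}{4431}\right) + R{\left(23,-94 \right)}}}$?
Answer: $- \frac{347860349384}{28740943} \approx -12103.0$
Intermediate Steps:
$R{\left(q,h \right)} = \frac{h + q}{38 + q}$
$\frac{7354}{\frac{1}{\left(- \frac{268}{-2233} - \frac{2667}{4431}\right) + R{\left(23,-94 \right)}}} = \frac{7354}{\frac{1}{\left(- \frac{268}{-2233} - \frac{2667}{4431}\right) + \frac{-94 + 23}{38 + 23}}} = \frac{7354}{\frac{1}{\left(\left(-268\right) \left(- \frac{1}{2233}\right) - \frac{127}{211}\right) + \frac{1}{61} \left(-71\right)}} = \frac{7354}{\frac{1}{\left(\frac{268}{2233} - \frac{127}{211}\right) + \frac{1}{61} \left(-71\right)}} = \frac{7354}{\frac{1}{- \frac{227043}{471163} - \frac{71}{61}}} = \frac{7354}{\frac{1}{- \frac{47302196}{28740943}}} = \frac{7354}{- \frac{28740943}{47302196}} = 7354 \left(- \frac{47302196}{28740943}\right) = - \frac{347860349384}{28740943}$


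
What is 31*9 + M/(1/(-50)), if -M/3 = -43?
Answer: -6171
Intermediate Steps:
M = 129 (M = -3*(-43) = 129)
31*9 + M/(1/(-50)) = 31*9 + 129/(1/(-50)) = 279 + 129/(-1/50) = 279 + 129*(-50) = 279 - 6450 = -6171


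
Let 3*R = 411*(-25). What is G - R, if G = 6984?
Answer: 10409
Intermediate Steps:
R = -3425 (R = (411*(-25))/3 = (⅓)*(-10275) = -3425)
G - R = 6984 - 1*(-3425) = 6984 + 3425 = 10409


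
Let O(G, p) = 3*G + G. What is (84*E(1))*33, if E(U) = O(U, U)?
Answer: 11088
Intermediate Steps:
O(G, p) = 4*G
E(U) = 4*U
(84*E(1))*33 = (84*(4*1))*33 = (84*4)*33 = 336*33 = 11088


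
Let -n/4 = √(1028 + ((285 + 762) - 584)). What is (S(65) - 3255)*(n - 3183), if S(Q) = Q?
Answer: 10153770 + 12760*√1491 ≈ 1.0646e+7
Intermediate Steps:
n = -4*√1491 (n = -4*√(1028 + ((285 + 762) - 584)) = -4*√(1028 + (1047 - 584)) = -4*√(1028 + 463) = -4*√1491 ≈ -154.45)
(S(65) - 3255)*(n - 3183) = (65 - 3255)*(-4*√1491 - 3183) = -3190*(-3183 - 4*√1491) = 10153770 + 12760*√1491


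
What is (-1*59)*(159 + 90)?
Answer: -14691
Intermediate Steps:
(-1*59)*(159 + 90) = -59*249 = -14691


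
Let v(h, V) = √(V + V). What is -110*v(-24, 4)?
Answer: -220*√2 ≈ -311.13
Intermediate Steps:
v(h, V) = √2*√V (v(h, V) = √(2*V) = √2*√V)
-110*v(-24, 4) = -110*√2*√4 = -110*√2*2 = -220*√2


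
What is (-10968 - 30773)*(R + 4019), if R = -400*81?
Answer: 1184651321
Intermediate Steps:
R = -32400
(-10968 - 30773)*(R + 4019) = (-10968 - 30773)*(-32400 + 4019) = -41741*(-28381) = 1184651321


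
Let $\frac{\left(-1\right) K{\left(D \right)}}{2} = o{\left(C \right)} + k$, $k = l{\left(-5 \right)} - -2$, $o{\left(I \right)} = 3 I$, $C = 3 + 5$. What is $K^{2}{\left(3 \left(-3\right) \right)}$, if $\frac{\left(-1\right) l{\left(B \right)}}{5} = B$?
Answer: $10404$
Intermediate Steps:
$C = 8$
$l{\left(B \right)} = - 5 B$
$k = 27$ ($k = \left(-5\right) \left(-5\right) - -2 = 25 + 2 = 27$)
$K{\left(D \right)} = -102$ ($K{\left(D \right)} = - 2 \left(3 \cdot 8 + 27\right) = - 2 \left(24 + 27\right) = \left(-2\right) 51 = -102$)
$K^{2}{\left(3 \left(-3\right) \right)} = \left(-102\right)^{2} = 10404$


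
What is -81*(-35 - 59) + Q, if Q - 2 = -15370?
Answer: -7754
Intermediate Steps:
Q = -15368 (Q = 2 - 15370 = -15368)
-81*(-35 - 59) + Q = -81*(-35 - 59) - 15368 = -81*(-94) - 15368 = 7614 - 15368 = -7754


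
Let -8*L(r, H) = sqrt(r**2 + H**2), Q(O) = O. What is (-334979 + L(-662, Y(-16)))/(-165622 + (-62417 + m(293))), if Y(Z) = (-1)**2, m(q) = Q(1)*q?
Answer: 334979/227746 + sqrt(438245)/1821968 ≈ 1.4712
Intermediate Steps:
m(q) = q (m(q) = 1*q = q)
Y(Z) = 1
L(r, H) = -sqrt(H**2 + r**2)/8 (L(r, H) = -sqrt(r**2 + H**2)/8 = -sqrt(H**2 + r**2)/8)
(-334979 + L(-662, Y(-16)))/(-165622 + (-62417 + m(293))) = (-334979 - sqrt(1**2 + (-662)**2)/8)/(-165622 + (-62417 + 293)) = (-334979 - sqrt(1 + 438244)/8)/(-165622 - 62124) = (-334979 - sqrt(438245)/8)/(-227746) = (-334979 - sqrt(438245)/8)*(-1/227746) = 334979/227746 + sqrt(438245)/1821968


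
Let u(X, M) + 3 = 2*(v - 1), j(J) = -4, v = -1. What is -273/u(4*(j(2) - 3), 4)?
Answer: 39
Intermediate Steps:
u(X, M) = -7 (u(X, M) = -3 + 2*(-1 - 1) = -3 + 2*(-2) = -3 - 4 = -7)
-273/u(4*(j(2) - 3), 4) = -273/(-7) = -273*(-1)/7 = -13*(-3) = 39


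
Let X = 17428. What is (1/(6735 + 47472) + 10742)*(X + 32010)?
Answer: 1515122730190/2853 ≈ 5.3106e+8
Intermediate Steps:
(1/(6735 + 47472) + 10742)*(X + 32010) = (1/(6735 + 47472) + 10742)*(17428 + 32010) = (1/54207 + 10742)*49438 = (582291595/54207)*49438 = 1515122730190/2853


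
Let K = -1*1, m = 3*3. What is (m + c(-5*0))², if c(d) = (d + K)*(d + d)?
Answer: 81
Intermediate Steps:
m = 9
K = -1
c(d) = 2*d*(-1 + d) (c(d) = (d - 1)*(d + d) = (-1 + d)*(2*d) = 2*d*(-1 + d))
(m + c(-5*0))² = (9 + 2*(-5*0)*(-1 - 5*0))² = (9 + 2*0*(-1 + 0))² = (9 + 2*0*(-1))² = (9 + 0)² = 9² = 81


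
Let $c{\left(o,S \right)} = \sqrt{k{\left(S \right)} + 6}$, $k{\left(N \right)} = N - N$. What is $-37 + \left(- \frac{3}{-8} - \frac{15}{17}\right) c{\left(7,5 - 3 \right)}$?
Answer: $-37 - \frac{69 \sqrt{6}}{136} \approx -38.243$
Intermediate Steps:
$k{\left(N \right)} = 0$
$c{\left(o,S \right)} = \sqrt{6}$ ($c{\left(o,S \right)} = \sqrt{0 + 6} = \sqrt{6}$)
$-37 + \left(- \frac{3}{-8} - \frac{15}{17}\right) c{\left(7,5 - 3 \right)} = -37 + \left(- \frac{3}{-8} - \frac{15}{17}\right) \sqrt{6} = -37 + \left(\left(-3\right) \left(- \frac{1}{8}\right) - \frac{15}{17}\right) \sqrt{6} = -37 + \left(\frac{3}{8} - \frac{15}{17}\right) \sqrt{6} = -37 - \frac{69 \sqrt{6}}{136}$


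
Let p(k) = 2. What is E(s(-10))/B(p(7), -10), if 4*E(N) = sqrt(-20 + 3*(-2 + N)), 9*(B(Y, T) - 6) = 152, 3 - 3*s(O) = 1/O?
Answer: 9*I*sqrt(2290)/8240 ≈ 0.052268*I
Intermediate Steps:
s(O) = 1 - 1/(3*O)
B(Y, T) = 206/9 (B(Y, T) = 6 + (1/9)*152 = 6 + 152/9 = 206/9)
E(N) = sqrt(-26 + 3*N)/4 (E(N) = sqrt(-20 + 3*(-2 + N))/4 = sqrt(-20 + (-6 + 3*N))/4 = sqrt(-26 + 3*N)/4)
E(s(-10))/B(p(7), -10) = (sqrt(-26 + 3*((-1/3 - 10)/(-10)))/4)/(206/9) = (sqrt(-26 + 3*(-1/10*(-31/3)))/4)*(9/206) = (sqrt(-26 + 3*(31/30))/4)*(9/206) = (sqrt(-26 + 31/10)/4)*(9/206) = (sqrt(-229/10)/4)*(9/206) = ((I*sqrt(2290)/10)/4)*(9/206) = (I*sqrt(2290)/40)*(9/206) = 9*I*sqrt(2290)/8240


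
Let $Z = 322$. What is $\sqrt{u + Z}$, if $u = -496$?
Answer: $i \sqrt{174} \approx 13.191 i$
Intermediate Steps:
$\sqrt{u + Z} = \sqrt{-496 + 322} = \sqrt{-174} = i \sqrt{174}$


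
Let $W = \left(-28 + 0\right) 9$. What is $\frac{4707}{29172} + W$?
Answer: $- \frac{2448879}{9724} \approx -251.84$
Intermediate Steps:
$W = -252$ ($W = \left(-28\right) 9 = -252$)
$\frac{4707}{29172} + W = \frac{4707}{29172} - 252 = 4707 \cdot \frac{1}{29172} - 252 = \frac{1569}{9724} - 252 = - \frac{2448879}{9724}$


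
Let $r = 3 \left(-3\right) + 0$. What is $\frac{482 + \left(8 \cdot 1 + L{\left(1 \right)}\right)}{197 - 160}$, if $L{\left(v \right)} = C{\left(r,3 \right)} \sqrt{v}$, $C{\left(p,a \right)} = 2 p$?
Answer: $\frac{472}{37} \approx 12.757$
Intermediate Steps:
$r = -9$ ($r = -9 + 0 = -9$)
$L{\left(v \right)} = - 18 \sqrt{v}$ ($L{\left(v \right)} = 2 \left(-9\right) \sqrt{v} = - 18 \sqrt{v}$)
$\frac{482 + \left(8 \cdot 1 + L{\left(1 \right)}\right)}{197 - 160} = \frac{482 + \left(8 \cdot 1 - 18 \sqrt{1}\right)}{197 - 160} = \frac{482 + \left(8 - 18\right)}{37} = \left(482 + \left(8 - 18\right)\right) \frac{1}{37} = \left(482 - 10\right) \frac{1}{37} = 472 \cdot \frac{1}{37} = \frac{472}{37}$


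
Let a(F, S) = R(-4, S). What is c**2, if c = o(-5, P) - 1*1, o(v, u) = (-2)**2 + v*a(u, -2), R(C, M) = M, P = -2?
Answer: 169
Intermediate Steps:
a(F, S) = S
o(v, u) = 4 - 2*v (o(v, u) = (-2)**2 + v*(-2) = 4 - 2*v)
c = 13 (c = (4 - 2*(-5)) - 1*1 = (4 + 10) - 1 = 14 - 1 = 13)
c**2 = 13**2 = 169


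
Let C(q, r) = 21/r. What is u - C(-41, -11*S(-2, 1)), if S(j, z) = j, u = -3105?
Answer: -68331/22 ≈ -3106.0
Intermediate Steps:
u - C(-41, -11*S(-2, 1)) = -3105 - 21/((-11*(-2))) = -3105 - 21/22 = -68331/22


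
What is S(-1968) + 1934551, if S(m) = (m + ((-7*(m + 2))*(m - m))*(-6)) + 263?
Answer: 1932846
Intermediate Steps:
S(m) = 263 + m (S(m) = (m + (-7*(2 + m)*0)*(-6)) + 263 = (m + ((-14 - 7*m)*0)*(-6)) + 263 = (m + 0*(-6)) + 263 = (m + 0) + 263 = m + 263 = 263 + m)
S(-1968) + 1934551 = (263 - 1968) + 1934551 = -1705 + 1934551 = 1932846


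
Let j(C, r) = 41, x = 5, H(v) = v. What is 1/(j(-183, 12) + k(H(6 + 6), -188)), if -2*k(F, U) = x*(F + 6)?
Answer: -¼ ≈ -0.25000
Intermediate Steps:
k(F, U) = -15 - 5*F/2 (k(F, U) = -5*(F + 6)/2 = -5*(6 + F)/2 = -(30 + 5*F)/2 = -15 - 5*F/2)
1/(j(-183, 12) + k(H(6 + 6), -188)) = 1/(41 + (-15 - 5*(6 + 6)/2)) = 1/(41 + (-15 - 5/2*12)) = 1/(41 + (-15 - 30)) = 1/(41 - 45) = 1/(-4) = -¼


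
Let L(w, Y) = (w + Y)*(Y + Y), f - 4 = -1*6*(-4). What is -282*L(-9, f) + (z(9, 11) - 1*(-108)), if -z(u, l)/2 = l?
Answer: -299962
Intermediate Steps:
f = 28 (f = 4 - 1*6*(-4) = 4 - 6*(-4) = 4 + 24 = 28)
z(u, l) = -2*l
L(w, Y) = 2*Y*(Y + w) (L(w, Y) = (Y + w)*(2*Y) = 2*Y*(Y + w))
-282*L(-9, f) + (z(9, 11) - 1*(-108)) = -564*28*(28 - 9) + (-2*11 - 1*(-108)) = -564*28*19 + (-22 + 108) = -282*1064 + 86 = -300048 + 86 = -299962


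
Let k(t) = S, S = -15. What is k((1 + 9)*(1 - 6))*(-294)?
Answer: 4410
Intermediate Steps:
k(t) = -15
k((1 + 9)*(1 - 6))*(-294) = -15*(-294) = 4410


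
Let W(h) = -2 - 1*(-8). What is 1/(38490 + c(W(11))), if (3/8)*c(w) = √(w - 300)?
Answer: 57735/2222223286 - 14*I*√6/1111111643 ≈ 2.5981e-5 - 3.0864e-8*I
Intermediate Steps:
W(h) = 6 (W(h) = -2 + 8 = 6)
c(w) = 8*√(-300 + w)/3 (c(w) = 8*√(w - 300)/3 = 8*√(-300 + w)/3)
1/(38490 + c(W(11))) = 1/(38490 + 8*√(-300 + 6)/3) = 1/(38490 + 8*√(-294)/3) = 1/(38490 + 8*(7*I*√6)/3) = 1/(38490 + 56*I*√6/3)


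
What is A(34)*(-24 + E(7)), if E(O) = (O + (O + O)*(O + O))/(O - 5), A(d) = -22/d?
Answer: -1705/34 ≈ -50.147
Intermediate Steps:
E(O) = (O + 4*O**2)/(-5 + O) (E(O) = (O + (2*O)*(2*O))/(-5 + O) = (O + 4*O**2)/(-5 + O))
A(34)*(-24 + E(7)) = (-22/34)*(-24 + 7*(1 + 4*7)/(-5 + 7)) = (-22*1/34)*(-24 + 7*(1 + 28)/2) = -11*(-24 + 7*(1/2)*29)/17 = -11*(-24 + 203/2)/17 = -11/17*155/2 = -1705/34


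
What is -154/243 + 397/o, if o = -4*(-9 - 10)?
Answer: 84767/18468 ≈ 4.5899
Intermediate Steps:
o = 76 (o = -4*(-19) = 76)
-154/243 + 397/o = -154/243 + 397/76 = 84767/18468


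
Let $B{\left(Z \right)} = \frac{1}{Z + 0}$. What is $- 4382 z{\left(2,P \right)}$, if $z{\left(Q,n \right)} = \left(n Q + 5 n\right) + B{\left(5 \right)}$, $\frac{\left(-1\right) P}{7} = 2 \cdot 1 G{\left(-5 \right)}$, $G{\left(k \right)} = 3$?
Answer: $\frac{6437158}{5} \approx 1.2874 \cdot 10^{6}$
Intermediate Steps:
$B{\left(Z \right)} = \frac{1}{Z}$
$P = -42$ ($P = - 7 \cdot 2 \cdot 1 \cdot 3 = - 7 \cdot 2 \cdot 3 = \left(-7\right) 6 = -42$)
$z{\left(Q,n \right)} = \frac{1}{5} + 5 n + Q n$ ($z{\left(Q,n \right)} = \left(n Q + 5 n\right) + \frac{1}{5} = \left(Q n + 5 n\right) + \frac{1}{5} = \left(5 n + Q n\right) + \frac{1}{5} = \frac{1}{5} + 5 n + Q n$)
$- 4382 z{\left(2,P \right)} = - 4382 \left(\frac{1}{5} + 5 \left(-42\right) + 2 \left(-42\right)\right) = - 4382 \left(\frac{1}{5} - 210 - 84\right) = \left(-4382\right) \left(- \frac{1469}{5}\right) = \frac{6437158}{5}$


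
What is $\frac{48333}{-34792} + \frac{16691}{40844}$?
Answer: $- \frac{348349945}{355261112} \approx -0.98055$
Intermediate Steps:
$\frac{48333}{-34792} + \frac{16691}{40844} = 48333 \left(- \frac{1}{34792}\right) + 16691 \cdot \frac{1}{40844} = - \frac{48333}{34792} + \frac{16691}{40844} = - \frac{348349945}{355261112}$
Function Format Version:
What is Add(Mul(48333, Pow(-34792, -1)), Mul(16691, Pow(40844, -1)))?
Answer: Rational(-348349945, 355261112) ≈ -0.98055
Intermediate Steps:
Add(Mul(48333, Pow(-34792, -1)), Mul(16691, Pow(40844, -1))) = Add(Mul(48333, Rational(-1, 34792)), Mul(16691, Rational(1, 40844))) = Add(Rational(-48333, 34792), Rational(16691, 40844)) = Rational(-348349945, 355261112)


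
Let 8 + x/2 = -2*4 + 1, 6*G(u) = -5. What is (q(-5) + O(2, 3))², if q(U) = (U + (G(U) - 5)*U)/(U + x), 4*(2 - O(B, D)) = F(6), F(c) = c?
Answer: 16/441 ≈ 0.036281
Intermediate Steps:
G(u) = -⅚ (G(u) = (⅙)*(-5) = -⅚)
O(B, D) = ½ (O(B, D) = 2 - ¼*6 = 2 - 3/2 = ½)
x = -30 (x = -16 + 2*(-2*4 + 1) = -16 + 2*(-8 + 1) = -16 + 2*(-7) = -16 - 14 = -30)
q(U) = -29*U/(6*(-30 + U)) (q(U) = (U + (-⅚ - 5)*U)/(U - 30) = (U - 35*U/6)/(-30 + U) = (-29*U/6)/(-30 + U) = -29*U/(6*(-30 + U)))
(q(-5) + O(2, 3))² = (-29*(-5)/(-180 + 6*(-5)) + ½)² = (-29*(-5)/(-180 - 30) + ½)² = (-29*(-5)/(-210) + ½)² = (-29*(-5)*(-1/210) + ½)² = (-29/42 + ½)² = (-4/21)² = 16/441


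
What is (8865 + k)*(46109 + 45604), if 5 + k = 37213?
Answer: 4225493049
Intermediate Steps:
k = 37208 (k = -5 + 37213 = 37208)
(8865 + k)*(46109 + 45604) = (8865 + 37208)*(46109 + 45604) = 46073*91713 = 4225493049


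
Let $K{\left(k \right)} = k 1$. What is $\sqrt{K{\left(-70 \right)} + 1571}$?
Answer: $\sqrt{1501} \approx 38.743$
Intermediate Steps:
$K{\left(k \right)} = k$
$\sqrt{K{\left(-70 \right)} + 1571} = \sqrt{-70 + 1571} = \sqrt{1501}$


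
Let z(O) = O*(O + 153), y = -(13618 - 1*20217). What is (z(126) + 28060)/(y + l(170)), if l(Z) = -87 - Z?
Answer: 31607/3171 ≈ 9.9675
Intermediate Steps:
y = 6599 (y = -(13618 - 20217) = -1*(-6599) = 6599)
z(O) = O*(153 + O)
(z(126) + 28060)/(y + l(170)) = (126*(153 + 126) + 28060)/(6599 + (-87 - 1*170)) = (126*279 + 28060)/(6599 + (-87 - 170)) = (35154 + 28060)/(6599 - 257) = 63214/6342 = 63214*(1/6342) = 31607/3171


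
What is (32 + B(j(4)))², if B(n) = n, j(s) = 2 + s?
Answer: 1444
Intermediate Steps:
(32 + B(j(4)))² = (32 + (2 + 4))² = (32 + 6)² = 38² = 1444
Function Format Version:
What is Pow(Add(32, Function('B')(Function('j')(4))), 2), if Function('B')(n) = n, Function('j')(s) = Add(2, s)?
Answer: 1444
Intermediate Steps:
Pow(Add(32, Function('B')(Function('j')(4))), 2) = Pow(Add(32, Add(2, 4)), 2) = Pow(Add(32, 6), 2) = Pow(38, 2) = 1444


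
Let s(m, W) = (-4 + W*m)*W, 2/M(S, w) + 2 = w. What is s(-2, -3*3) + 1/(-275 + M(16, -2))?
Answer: -69428/551 ≈ -126.00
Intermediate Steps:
M(S, w) = 2/(-2 + w)
s(m, W) = W*(-4 + W*m)
s(-2, -3*3) + 1/(-275 + M(16, -2)) = (-3*3)*(-4 - 3*3*(-2)) + 1/(-275 + 2/(-2 - 2)) = -9*(-4 - 9*(-2)) + 1/(-275 + 2/(-4)) = -9*(-4 + 18) + 1/(-275 + 2*(-¼)) = -9*14 + 1/(-275 - ½) = -126 + 1/(-551/2) = -126 - 2/551 = -69428/551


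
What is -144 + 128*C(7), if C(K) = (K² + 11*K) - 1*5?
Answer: 15344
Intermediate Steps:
C(K) = -5 + K² + 11*K (C(K) = (K² + 11*K) - 5 = -5 + K² + 11*K)
-144 + 128*C(7) = -144 + 128*(-5 + 7² + 11*7) = -144 + 128*(-5 + 49 + 77) = -144 + 128*121 = -144 + 15488 = 15344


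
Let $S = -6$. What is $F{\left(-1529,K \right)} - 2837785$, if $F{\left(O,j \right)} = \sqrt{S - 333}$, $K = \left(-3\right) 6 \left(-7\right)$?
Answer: $-2837785 + i \sqrt{339} \approx -2.8378 \cdot 10^{6} + 18.412 i$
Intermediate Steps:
$K = 126$ ($K = \left(-18\right) \left(-7\right) = 126$)
$F{\left(O,j \right)} = i \sqrt{339}$ ($F{\left(O,j \right)} = \sqrt{-6 - 333} = \sqrt{-339} = i \sqrt{339}$)
$F{\left(-1529,K \right)} - 2837785 = i \sqrt{339} - 2837785 = -2837785 + i \sqrt{339}$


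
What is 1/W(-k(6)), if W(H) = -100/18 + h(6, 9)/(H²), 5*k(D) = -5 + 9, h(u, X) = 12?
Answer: 36/475 ≈ 0.075789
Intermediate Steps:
k(D) = ⅘ (k(D) = (-5 + 9)/5 = (⅕)*4 = ⅘)
W(H) = -50/9 + 12/H² (W(H) = -100/18 + 12/(H²) = -100*1/18 + 12/H² = -50/9 + 12/H²)
1/W(-k(6)) = 1/(-50/9 + 12/(-1*⅘)²) = 1/(-50/9 + 12/(-⅘)²) = 1/(-50/9 + 12*(25/16)) = 1/(-50/9 + 75/4) = 1/(475/36) = 36/475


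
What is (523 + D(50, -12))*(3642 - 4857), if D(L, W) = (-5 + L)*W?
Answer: 20655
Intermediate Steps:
D(L, W) = W*(-5 + L)
(523 + D(50, -12))*(3642 - 4857) = (523 - 12*(-5 + 50))*(3642 - 4857) = (523 - 12*45)*(-1215) = (523 - 540)*(-1215) = -17*(-1215) = 20655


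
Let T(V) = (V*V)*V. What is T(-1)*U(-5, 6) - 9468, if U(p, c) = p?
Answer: -9463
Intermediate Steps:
T(V) = V**3 (T(V) = V**2*V = V**3)
T(-1)*U(-5, 6) - 9468 = (-1)**3*(-5) - 9468 = -1*(-5) - 9468 = 5 - 9468 = -9463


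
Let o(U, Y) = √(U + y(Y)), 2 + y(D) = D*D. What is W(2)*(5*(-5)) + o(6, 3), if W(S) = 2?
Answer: -50 + √13 ≈ -46.394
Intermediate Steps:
y(D) = -2 + D² (y(D) = -2 + D*D = -2 + D²)
o(U, Y) = √(-2 + U + Y²) (o(U, Y) = √(U + (-2 + Y²)) = √(-2 + U + Y²))
W(2)*(5*(-5)) + o(6, 3) = 2*(5*(-5)) + √(-2 + 6 + 3²) = 2*(-25) + √(-2 + 6 + 9) = -50 + √13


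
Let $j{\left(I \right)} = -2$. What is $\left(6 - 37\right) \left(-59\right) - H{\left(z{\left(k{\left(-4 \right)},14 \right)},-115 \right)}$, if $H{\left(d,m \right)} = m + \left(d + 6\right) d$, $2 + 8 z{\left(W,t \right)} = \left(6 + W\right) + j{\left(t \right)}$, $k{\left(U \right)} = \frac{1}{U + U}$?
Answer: $\frac{7956639}{4096} \approx 1942.5$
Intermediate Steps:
$k{\left(U \right)} = \frac{1}{2 U}$
$z{\left(W,t \right)} = \frac{1}{4} + \frac{W}{8}$ ($z{\left(W,t \right)} = - \frac{1}{4} + \frac{\left(6 + W\right) - 2}{8} = - \frac{1}{4} + \frac{4 + W}{8} = - \frac{1}{4} + \left(\frac{1}{2} + \frac{W}{8}\right) = \frac{1}{4} + \frac{W}{8}$)
$H{\left(d,m \right)} = m + d \left(6 + d\right)$ ($H{\left(d,m \right)} = m + \left(6 + d\right) d = m + d \left(6 + d\right)$)
$\left(6 - 37\right) \left(-59\right) - H{\left(z{\left(k{\left(-4 \right)},14 \right)},-115 \right)} = \left(6 - 37\right) \left(-59\right) - \left(-115 + \left(\frac{1}{4} + \frac{\frac{1}{2} \frac{1}{-4}}{8}\right)^{2} + 6 \left(\frac{1}{4} + \frac{\frac{1}{2} \frac{1}{-4}}{8}\right)\right) = \left(-31\right) \left(-59\right) - \left(-115 + \left(\frac{1}{4} + \frac{\frac{1}{2} \left(- \frac{1}{4}\right)}{8}\right)^{2} + 6 \left(\frac{1}{4} + \frac{\frac{1}{2} \left(- \frac{1}{4}\right)}{8}\right)\right) = 1829 - \left(-115 + \left(\frac{1}{4} + \frac{1}{8} \left(- \frac{1}{8}\right)\right)^{2} + 6 \left(\frac{1}{4} + \frac{1}{8} \left(- \frac{1}{8}\right)\right)\right) = 1829 - \left(-115 + \left(\frac{1}{4} - \frac{1}{64}\right)^{2} + 6 \left(\frac{1}{4} - \frac{1}{64}\right)\right) = 1829 - \left(-115 + \left(\frac{15}{64}\right)^{2} + 6 \cdot \frac{15}{64}\right) = 1829 - \left(-115 + \frac{225}{4096} + \frac{45}{32}\right) = 1829 - - \frac{465055}{4096} = 1829 + \frac{465055}{4096} = \frac{7956639}{4096}$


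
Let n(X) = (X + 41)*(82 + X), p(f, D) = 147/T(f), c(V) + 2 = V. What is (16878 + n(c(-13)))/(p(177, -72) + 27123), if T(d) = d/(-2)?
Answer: 1098580/1600159 ≈ 0.68654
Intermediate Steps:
c(V) = -2 + V
T(d) = -d/2 (T(d) = d*(-1/2) = -d/2)
p(f, D) = -294/f (p(f, D) = 147/((-f/2)) = 147*(-2/f) = -294/f)
n(X) = (41 + X)*(82 + X)
(16878 + n(c(-13)))/(p(177, -72) + 27123) = (16878 + (3362 + (-2 - 13)**2 + 123*(-2 - 13)))/(-294/177 + 27123) = (16878 + (3362 + (-15)**2 + 123*(-15)))/(-294*1/177 + 27123) = (16878 + (3362 + 225 - 1845))/(-98/59 + 27123) = (16878 + 1742)/(1600159/59) = 18620*(59/1600159) = 1098580/1600159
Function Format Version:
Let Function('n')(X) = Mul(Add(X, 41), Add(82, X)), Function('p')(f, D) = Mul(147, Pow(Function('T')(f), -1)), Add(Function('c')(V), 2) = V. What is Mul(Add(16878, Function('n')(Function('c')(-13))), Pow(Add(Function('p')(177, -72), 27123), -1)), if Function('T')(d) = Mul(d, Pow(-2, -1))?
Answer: Rational(1098580, 1600159) ≈ 0.68654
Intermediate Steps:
Function('c')(V) = Add(-2, V)
Function('T')(d) = Mul(Rational(-1, 2), d) (Function('T')(d) = Mul(d, Rational(-1, 2)) = Mul(Rational(-1, 2), d))
Function('p')(f, D) = Mul(-294, Pow(f, -1)) (Function('p')(f, D) = Mul(147, Pow(Mul(Rational(-1, 2), f), -1)) = Mul(147, Mul(-2, Pow(f, -1))) = Mul(-294, Pow(f, -1)))
Function('n')(X) = Mul(Add(41, X), Add(82, X))
Mul(Add(16878, Function('n')(Function('c')(-13))), Pow(Add(Function('p')(177, -72), 27123), -1)) = Mul(Add(16878, Add(3362, Pow(Add(-2, -13), 2), Mul(123, Add(-2, -13)))), Pow(Add(Mul(-294, Pow(177, -1)), 27123), -1)) = Mul(Add(16878, Add(3362, Pow(-15, 2), Mul(123, -15))), Pow(Add(Mul(-294, Rational(1, 177)), 27123), -1)) = Mul(Add(16878, Add(3362, 225, -1845)), Pow(Add(Rational(-98, 59), 27123), -1)) = Mul(Add(16878, 1742), Pow(Rational(1600159, 59), -1)) = Mul(18620, Rational(59, 1600159)) = Rational(1098580, 1600159)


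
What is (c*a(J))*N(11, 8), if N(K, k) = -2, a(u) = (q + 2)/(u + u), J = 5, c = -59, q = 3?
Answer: 59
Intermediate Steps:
a(u) = 5/(2*u) (a(u) = (3 + 2)/(u + u) = 5/((2*u)) = 5*(1/(2*u)) = 5/(2*u))
(c*a(J))*N(11, 8) = -295/(2*5)*(-2) = -59*½*(-2) = -59/2*(-2) = 59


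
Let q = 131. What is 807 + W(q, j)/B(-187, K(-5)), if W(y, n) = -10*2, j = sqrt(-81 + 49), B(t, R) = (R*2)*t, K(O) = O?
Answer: 150907/187 ≈ 806.99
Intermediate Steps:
B(t, R) = 2*R*t (B(t, R) = (2*R)*t = 2*R*t)
j = 4*I*sqrt(2) (j = sqrt(-32) = 4*I*sqrt(2) ≈ 5.6569*I)
W(y, n) = -20
807 + W(q, j)/B(-187, K(-5)) = 807 - 20/(2*(-5)*(-187)) = 807 - 20/1870 = 807 - 20*1/1870 = 807 - 2/187 = 150907/187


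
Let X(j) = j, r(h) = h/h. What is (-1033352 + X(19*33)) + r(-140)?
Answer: -1032724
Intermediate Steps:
r(h) = 1
(-1033352 + X(19*33)) + r(-140) = (-1033352 + 19*33) + 1 = (-1033352 + 627) + 1 = -1032725 + 1 = -1032724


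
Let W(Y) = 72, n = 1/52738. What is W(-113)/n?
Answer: 3797136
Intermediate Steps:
n = 1/52738 ≈ 1.8962e-5
W(-113)/n = 72/(1/52738) = 72*52738 = 3797136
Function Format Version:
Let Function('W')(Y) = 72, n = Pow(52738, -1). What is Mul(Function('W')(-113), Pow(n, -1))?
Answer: 3797136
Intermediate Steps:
n = Rational(1, 52738) ≈ 1.8962e-5
Mul(Function('W')(-113), Pow(n, -1)) = Mul(72, Pow(Rational(1, 52738), -1)) = Mul(72, 52738) = 3797136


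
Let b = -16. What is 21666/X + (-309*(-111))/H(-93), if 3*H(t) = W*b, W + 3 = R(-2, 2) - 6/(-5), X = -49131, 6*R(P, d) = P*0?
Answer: 936075653/262032 ≈ 3572.4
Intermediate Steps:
R(P, d) = 0 (R(P, d) = (P*0)/6 = (⅙)*0 = 0)
W = -9/5 (W = -3 + (0 - 6/(-5)) = -3 + (0 - 6*(-⅕)) = -3 + (0 + 6/5) = -3 + 6/5 = -9/5 ≈ -1.8000)
H(t) = 48/5 (H(t) = (-9/5*(-16))/3 = (⅓)*(144/5) = 48/5)
21666/X + (-309*(-111))/H(-93) = 21666/(-49131) + (-309*(-111))/(48/5) = 21666*(-1/49131) + 34299*(5/48) = -7222/16377 + 57165/16 = 936075653/262032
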